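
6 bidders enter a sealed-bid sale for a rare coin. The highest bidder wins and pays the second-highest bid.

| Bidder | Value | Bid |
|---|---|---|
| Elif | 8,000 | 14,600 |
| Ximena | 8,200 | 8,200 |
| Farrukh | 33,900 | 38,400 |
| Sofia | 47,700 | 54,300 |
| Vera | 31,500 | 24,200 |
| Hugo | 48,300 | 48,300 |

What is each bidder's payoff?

Elif 0, Ximena 0, Farrukh 0, Sofia -600, Vera 0, Hugo 0.

Bids in descending order: Sofia 54,300, then Hugo 48,300, then Farrukh 38,400, then Vera 24,200, then Elif 14,600, then Ximena 8,200.
Sofia has the top bid and wins; the price is the second-highest bid, 48,300.
Sofia's payoff = 47,700 − 48,300 = -600. All other bidders lose, so their payoff is 0.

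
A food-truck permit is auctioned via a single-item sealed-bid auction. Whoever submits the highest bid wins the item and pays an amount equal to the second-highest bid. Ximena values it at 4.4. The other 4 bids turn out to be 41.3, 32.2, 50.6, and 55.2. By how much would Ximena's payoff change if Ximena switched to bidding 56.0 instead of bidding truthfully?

Payoff change: -50.8.

The highest competing bid is 55.2.
Bidding truthfully at 4.4: the top bid is 55.2 (a rival), so Ximena loses. Payoff = 0.0.
Bidding 56.0: Ximena has the top bid, wins, and pays the second-highest bid 55.2. Payoff = 4.4 − 55.2 = -50.8.
Change = -50.8 − 0.0 = -50.8.
This is the dominant-strategy logic: truthful bidding weakly beats any alternative.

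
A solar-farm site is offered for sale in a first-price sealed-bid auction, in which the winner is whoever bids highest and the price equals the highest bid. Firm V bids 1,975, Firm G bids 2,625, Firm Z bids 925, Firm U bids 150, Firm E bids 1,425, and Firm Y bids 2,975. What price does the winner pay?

The winner pays 2,975.

Ranking the bids: Firm Y 2,975; Firm G 2,625; Firm V 1,975; Firm E 1,425; Firm Z 925; Firm U 150.
Firm Y is the highest bidder, so Firm Y wins.
Under the first-price rule, the price is the highest bid: 2,975.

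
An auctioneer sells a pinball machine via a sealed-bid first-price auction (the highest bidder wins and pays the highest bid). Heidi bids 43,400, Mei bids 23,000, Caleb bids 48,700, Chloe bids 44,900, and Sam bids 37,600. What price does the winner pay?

Ordered from highest: Caleb 48,700, then Chloe 44,900, then Heidi 43,400, then Sam 37,600, then Mei 23,000.
Caleb is the highest bidder, so Caleb wins.
Under the first-price rule, the price is the highest bid: 48,700.

Price paid: 48,700.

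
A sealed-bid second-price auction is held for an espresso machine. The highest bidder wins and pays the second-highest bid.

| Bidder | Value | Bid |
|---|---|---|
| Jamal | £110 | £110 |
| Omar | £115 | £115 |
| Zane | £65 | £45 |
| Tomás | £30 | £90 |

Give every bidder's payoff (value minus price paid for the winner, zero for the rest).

Jamal £0, Omar £5, Zane £0, Tomás £0.

Ordered from highest: Omar £115; Jamal £110; Tomás £90; Zane £45.
Omar has the top bid and wins; the price is the second-highest bid, £110.
Omar's payoff = £115 − £110 = £5. All other bidders lose, so their payoff is 0.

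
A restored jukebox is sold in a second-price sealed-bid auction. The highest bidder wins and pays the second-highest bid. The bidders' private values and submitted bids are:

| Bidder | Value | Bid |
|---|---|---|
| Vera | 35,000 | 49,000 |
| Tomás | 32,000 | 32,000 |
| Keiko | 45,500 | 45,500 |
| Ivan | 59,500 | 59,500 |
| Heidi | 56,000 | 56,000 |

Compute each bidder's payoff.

Vera 0, Tomás 0, Keiko 0, Ivan 3,500, Heidi 0.

Bids in descending order: Ivan 59,500, then Heidi 56,000, then Vera 49,000, then Keiko 45,500, then Tomás 32,000.
Ivan has the top bid and wins; the price is the second-highest bid, 56,000.
Ivan's payoff = 59,500 − 56,000 = 3,500. All other bidders lose, so their payoff is 0.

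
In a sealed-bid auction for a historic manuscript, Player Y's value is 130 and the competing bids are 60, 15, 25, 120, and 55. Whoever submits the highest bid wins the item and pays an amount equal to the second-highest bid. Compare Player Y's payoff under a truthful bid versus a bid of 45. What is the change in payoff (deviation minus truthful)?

The highest competing bid is 120.
Bidding truthfully at 130: Player Y has the top bid, wins, and pays the second-highest bid 120. Payoff = 130 − 120 = 10.
Bidding 45: the top bid is 120 (a rival), so Player Y loses. Payoff = 0.
Change = 0 − 10 = -10.
This is the dominant-strategy logic: truthful bidding weakly beats any alternative.

Change in payoff: -10.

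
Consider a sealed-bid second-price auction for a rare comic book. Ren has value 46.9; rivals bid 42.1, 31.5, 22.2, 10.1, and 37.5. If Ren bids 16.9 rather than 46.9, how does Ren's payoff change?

The highest competing bid is 42.1.
Bidding truthfully at 46.9: Ren has the top bid, wins, and pays the second-highest bid 42.1. Payoff = 46.9 − 42.1 = 4.8.
Bidding 16.9: the top bid is 42.1 (a rival), so Ren loses. Payoff = 0.0.
Change = 0.0 − 4.8 = -4.8.

Payoff change: -4.8.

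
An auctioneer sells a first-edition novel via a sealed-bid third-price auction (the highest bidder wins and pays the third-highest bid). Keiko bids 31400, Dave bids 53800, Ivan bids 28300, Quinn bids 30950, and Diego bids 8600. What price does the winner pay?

The winner pays 30950.

Ranking the bids: Dave 53800, then Keiko 31400, then Quinn 30950, then Ivan 28300, then Diego 8600.
Dave is the highest bidder, so Dave wins.
Under the third-price rule, the price is the third-highest bid: 30950.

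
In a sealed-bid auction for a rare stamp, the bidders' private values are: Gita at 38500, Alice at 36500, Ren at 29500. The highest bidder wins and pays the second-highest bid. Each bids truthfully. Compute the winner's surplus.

Ranking the bids: Gita 38500, then Alice 36500, then Ren 29500.
Gita wins with the top bid and pays the second-highest, 36500.
Surplus = 38500 − 36500 = 2000.

Winner's surplus: 2000.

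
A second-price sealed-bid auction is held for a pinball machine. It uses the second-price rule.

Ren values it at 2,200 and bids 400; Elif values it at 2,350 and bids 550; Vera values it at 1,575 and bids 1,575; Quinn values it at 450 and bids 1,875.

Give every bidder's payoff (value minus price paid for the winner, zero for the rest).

Sorted high to low: Quinn 1,875, then Vera 1,575, then Elif 550, then Ren 400.
Quinn has the top bid and wins; the price is the second-highest bid, 1,575.
Quinn's payoff = 450 − 1,575 = -1,125. All other bidders lose, so their payoff is 0.

Ren 0, Elif 0, Vera 0, Quinn -1,125.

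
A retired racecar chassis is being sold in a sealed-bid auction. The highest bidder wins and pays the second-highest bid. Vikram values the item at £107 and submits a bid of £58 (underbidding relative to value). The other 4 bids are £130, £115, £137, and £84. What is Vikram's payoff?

Highest competing bid: £137.
Vikram's bid £58 is not the highest, so Vikram loses, pays nothing, and earns zero payoff.

Payoff = £0.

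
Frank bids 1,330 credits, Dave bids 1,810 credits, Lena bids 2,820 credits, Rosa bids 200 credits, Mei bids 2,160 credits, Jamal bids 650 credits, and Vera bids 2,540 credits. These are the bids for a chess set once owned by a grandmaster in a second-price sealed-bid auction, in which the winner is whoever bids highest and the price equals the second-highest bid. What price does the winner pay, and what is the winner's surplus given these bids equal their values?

Bids in descending order: Lena 2,820 credits; Vera 2,540 credits; Mei 2,160 credits; Dave 1,810 credits; Frank 1,330 credits; Jamal 650 credits; Rosa 200 credits.
Lena is the highest bidder, so Lena wins.
Under the second-price rule, the price is the second-highest bid: 2,540 credits.
Surplus = 2,820 credits − 2,540 credits = 280 credits.

Price 2,540 credits; surplus 280 credits.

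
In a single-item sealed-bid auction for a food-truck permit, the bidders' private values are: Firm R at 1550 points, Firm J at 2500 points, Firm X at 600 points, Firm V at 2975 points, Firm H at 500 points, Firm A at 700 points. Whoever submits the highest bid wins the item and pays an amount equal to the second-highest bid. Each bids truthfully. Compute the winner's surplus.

Sorted high to low: Firm V 2975 points; Firm J 2500 points; Firm R 1550 points; Firm A 700 points; Firm X 600 points; Firm H 500 points.
Firm V wins with the top bid and pays the second-highest, 2500 points.
Surplus = 2975 points − 2500 points = 475 points.

475 points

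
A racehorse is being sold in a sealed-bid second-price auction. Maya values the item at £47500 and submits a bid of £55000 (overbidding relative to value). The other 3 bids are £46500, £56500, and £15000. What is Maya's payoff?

Highest competing bid: £56500.
Maya's bid £55000 is not the highest, so Maya loses, pays nothing, and earns zero payoff.

Payoff = £0.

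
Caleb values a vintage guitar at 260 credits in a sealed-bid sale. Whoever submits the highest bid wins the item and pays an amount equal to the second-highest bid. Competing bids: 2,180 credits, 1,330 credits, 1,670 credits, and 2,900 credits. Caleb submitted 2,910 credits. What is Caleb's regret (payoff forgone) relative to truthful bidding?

The highest competing bid is 2,900 credits.
Bidding truthfully at 260 credits: the top bid is 2,900 credits (a rival), so Caleb loses. Payoff = 0 credits.
Bidding 2,910 credits: Caleb has the top bid, wins, and pays the second-highest bid 2,900 credits. Payoff = 260 credits − 2,900 credits = -2,640 credits.
Regret = truthful payoff − actual payoff = 0 credits − -2,640 credits = 2,640 credits.

Regret: 2,640 credits.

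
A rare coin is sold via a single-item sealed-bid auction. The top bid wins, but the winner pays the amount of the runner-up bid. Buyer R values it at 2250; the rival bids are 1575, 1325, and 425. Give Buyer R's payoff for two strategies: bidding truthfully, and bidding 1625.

The highest competing bid is 1575.
Bidding truthfully at 2250: Buyer R has the top bid, wins, and pays the second-highest bid 1575. Payoff = 2250 − 1575 = 675.
Bidding 1625: Buyer R has the top bid, wins, and pays the second-highest bid 1575. Payoff = 2250 − 1575 = 675.

Truthful: 675; alternative: 675.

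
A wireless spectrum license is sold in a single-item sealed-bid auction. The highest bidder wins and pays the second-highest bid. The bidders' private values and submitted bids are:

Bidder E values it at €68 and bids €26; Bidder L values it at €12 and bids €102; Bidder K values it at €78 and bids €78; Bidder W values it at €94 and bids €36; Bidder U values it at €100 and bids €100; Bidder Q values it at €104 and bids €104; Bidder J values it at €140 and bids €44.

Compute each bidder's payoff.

Bidder E €0, Bidder L €0, Bidder K €0, Bidder W €0, Bidder U €0, Bidder Q €2, Bidder J €0.

Sorted high to low: Bidder Q €104 > Bidder L €102 > Bidder U €100 > Bidder K €78 > Bidder J €44 > Bidder W €36 > Bidder E €26.
Bidder Q has the top bid and wins; the price is the second-highest bid, €102.
Bidder Q's payoff = €104 − €102 = €2. All other bidders lose, so their payoff is 0.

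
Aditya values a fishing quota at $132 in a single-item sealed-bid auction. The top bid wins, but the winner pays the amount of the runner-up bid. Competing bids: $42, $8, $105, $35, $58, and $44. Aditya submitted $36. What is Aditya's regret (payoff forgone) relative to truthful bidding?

The highest competing bid is $105.
Bidding truthfully at $132: Aditya has the top bid, wins, and pays the second-highest bid $105. Payoff = $132 − $105 = $27.
Bidding $36: the top bid is $105 (a rival), so Aditya loses. Payoff = $0.
Regret = truthful payoff − actual payoff = $27 − $0 = $27.

Regret: $27.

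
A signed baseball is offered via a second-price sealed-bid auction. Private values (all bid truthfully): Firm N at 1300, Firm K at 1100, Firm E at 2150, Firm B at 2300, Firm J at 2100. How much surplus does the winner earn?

150

Ranking the bids: Firm B 2300 > Firm E 2150 > Firm J 2100 > Firm N 1300 > Firm K 1100.
Firm B wins with the top bid and pays the second-highest, 2150.
Surplus = 2300 − 2150 = 150.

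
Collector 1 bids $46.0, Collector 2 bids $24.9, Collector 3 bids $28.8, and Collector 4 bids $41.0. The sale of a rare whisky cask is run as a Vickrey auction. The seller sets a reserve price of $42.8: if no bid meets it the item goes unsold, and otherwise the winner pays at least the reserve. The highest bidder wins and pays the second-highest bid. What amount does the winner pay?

Price paid: $42.8.

Ranking the bids: Collector 1 $46.0, then Collector 4 $41.0, then Collector 3 $28.8, then Collector 2 $24.9.
Collector 1 has the highest bid, so Collector 1 wins.
The second-highest bid is $41.0, but the reserve $42.8 is higher, so the price is the reserve.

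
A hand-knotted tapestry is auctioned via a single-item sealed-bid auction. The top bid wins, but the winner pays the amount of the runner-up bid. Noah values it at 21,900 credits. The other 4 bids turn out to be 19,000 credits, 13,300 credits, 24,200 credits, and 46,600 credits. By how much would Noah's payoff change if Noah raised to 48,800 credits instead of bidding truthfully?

The highest competing bid is 46,600 credits.
Bidding truthfully at 21,900 credits: the top bid is 46,600 credits (a rival), so Noah loses. Payoff = 0 credits.
Bidding 48,800 credits: Noah has the top bid, wins, and pays the second-highest bid 46,600 credits. Payoff = 21,900 credits − 46,600 credits = -24,700 credits.
Change = -24,700 credits − 0 credits = -24,700 credits.

Payoff change: -24,700 credits.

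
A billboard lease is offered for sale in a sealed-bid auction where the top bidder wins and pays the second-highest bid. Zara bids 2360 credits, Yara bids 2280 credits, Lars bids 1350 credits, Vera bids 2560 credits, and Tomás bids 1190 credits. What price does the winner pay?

Price paid: 2360 credits.

Sorted high to low: Vera 2560 credits; Zara 2360 credits; Yara 2280 credits; Lars 1350 credits; Tomás 1190 credits.
Vera is the highest bidder, so Vera wins.
Under the second-price rule, the price is the second-highest bid: 2360 credits.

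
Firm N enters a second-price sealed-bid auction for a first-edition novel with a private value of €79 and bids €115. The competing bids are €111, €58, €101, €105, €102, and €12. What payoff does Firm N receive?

-€32

Highest competing bid: €111.
Firm N's bid €115 is the highest overall, so Firm N wins and pays the second-highest bid, €111.
Payoff = value − price = €79 − €111 = -€32.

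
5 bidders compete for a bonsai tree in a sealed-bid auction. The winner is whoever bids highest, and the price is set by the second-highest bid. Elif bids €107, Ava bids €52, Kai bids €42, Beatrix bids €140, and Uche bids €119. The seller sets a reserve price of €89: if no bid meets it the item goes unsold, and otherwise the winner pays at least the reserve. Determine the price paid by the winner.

Price paid: €119.

Sorted high to low: Beatrix €140; Uche €119; Elif €107; Ava €52; Kai €42.
Beatrix has the highest bid, so Beatrix wins.
The second-highest bid is €119, which exceeds the reserve, so that sets the price.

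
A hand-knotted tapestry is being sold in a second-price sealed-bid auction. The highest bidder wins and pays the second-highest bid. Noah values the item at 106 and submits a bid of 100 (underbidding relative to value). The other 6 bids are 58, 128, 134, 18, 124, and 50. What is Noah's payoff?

Highest competing bid: 134.
Noah's bid 100 is not the highest, so Noah loses, pays nothing, and earns zero payoff.

0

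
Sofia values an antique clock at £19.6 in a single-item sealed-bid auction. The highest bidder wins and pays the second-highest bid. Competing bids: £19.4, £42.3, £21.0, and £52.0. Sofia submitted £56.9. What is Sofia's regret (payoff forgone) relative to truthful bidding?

The highest competing bid is £52.0.
Bidding truthfully at £19.6: the top bid is £52.0 (a rival), so Sofia loses. Payoff = £0.0.
Bidding £56.9: Sofia has the top bid, wins, and pays the second-highest bid £52.0. Payoff = £19.6 − £52.0 = -£32.4.
Regret = truthful payoff − actual payoff = £0.0 − -£32.4 = £32.4.
Deviating from a truthful bid can only lose payoff in a second-price auction — never gain.

Payoff forgone: £32.4.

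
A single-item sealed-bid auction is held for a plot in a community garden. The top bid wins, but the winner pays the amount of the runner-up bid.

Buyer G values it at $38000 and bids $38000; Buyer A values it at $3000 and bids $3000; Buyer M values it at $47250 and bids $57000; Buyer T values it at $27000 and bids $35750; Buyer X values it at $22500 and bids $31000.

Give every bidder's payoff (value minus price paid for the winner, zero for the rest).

Buyer G $0, Buyer A $0, Buyer M $9250, Buyer T $0, Buyer X $0.

Ranking the bids: Buyer M $57000 > Buyer G $38000 > Buyer T $35750 > Buyer X $31000 > Buyer A $3000.
Buyer M has the top bid and wins; the price is the second-highest bid, $38000.
Buyer M's payoff = $47250 − $38000 = $9250. All other bidders lose, so their payoff is 0.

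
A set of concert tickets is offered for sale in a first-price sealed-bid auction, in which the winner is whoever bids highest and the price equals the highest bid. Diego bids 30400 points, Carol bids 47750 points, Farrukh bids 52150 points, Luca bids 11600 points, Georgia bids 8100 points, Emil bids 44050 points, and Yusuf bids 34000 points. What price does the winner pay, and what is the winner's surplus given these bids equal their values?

Sorted high to low: Farrukh 52150 points, then Carol 47750 points, then Emil 44050 points, then Yusuf 34000 points, then Diego 30400 points, then Luca 11600 points, then Georgia 8100 points.
Farrukh is the highest bidder, so Farrukh wins.
Under the first-price rule, the price is the highest bid: 52150 points.
Surplus = 52150 points − 52150 points = 0 points.

The winner pays 52150 points for a surplus of 0 points.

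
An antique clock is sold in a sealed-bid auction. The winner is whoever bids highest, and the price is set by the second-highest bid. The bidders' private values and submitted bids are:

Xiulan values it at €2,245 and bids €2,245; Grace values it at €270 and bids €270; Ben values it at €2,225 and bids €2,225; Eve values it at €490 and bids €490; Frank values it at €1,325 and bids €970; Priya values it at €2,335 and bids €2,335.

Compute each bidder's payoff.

Ranking the bids: Priya €2,335 > Xiulan €2,245 > Ben €2,225 > Frank €970 > Eve €490 > Grace €270.
Priya has the top bid and wins; the price is the second-highest bid, €2,245.
Priya's payoff = €2,335 − €2,245 = €90. All other bidders lose, so their payoff is 0.

Xiulan €0, Grace €0, Ben €0, Eve €0, Frank €0, Priya €90.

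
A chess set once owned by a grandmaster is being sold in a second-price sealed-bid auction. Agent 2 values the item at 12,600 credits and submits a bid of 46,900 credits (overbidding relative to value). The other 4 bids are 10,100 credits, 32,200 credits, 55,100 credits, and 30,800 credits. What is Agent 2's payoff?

Highest competing bid: 55,100 credits.
Agent 2's bid 46,900 credits is not the highest, so Agent 2 loses, pays nothing, and earns zero payoff.

Payoff = 0 credits.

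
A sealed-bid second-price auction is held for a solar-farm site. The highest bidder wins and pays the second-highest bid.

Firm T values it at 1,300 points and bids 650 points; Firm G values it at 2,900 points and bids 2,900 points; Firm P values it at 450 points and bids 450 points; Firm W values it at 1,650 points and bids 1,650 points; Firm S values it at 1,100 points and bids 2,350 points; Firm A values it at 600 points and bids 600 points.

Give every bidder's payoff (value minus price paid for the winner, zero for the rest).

Ordered from highest: Firm G 2,900 points, then Firm S 2,350 points, then Firm W 1,650 points, then Firm T 650 points, then Firm A 600 points, then Firm P 450 points.
Firm G has the top bid and wins; the price is the second-highest bid, 2,350 points.
Firm G's payoff = 2,900 points − 2,350 points = 550 points. All other bidders lose, so their payoff is 0.

Firm T 0 points, Firm G 550 points, Firm P 0 points, Firm W 0 points, Firm S 0 points, Firm A 0 points.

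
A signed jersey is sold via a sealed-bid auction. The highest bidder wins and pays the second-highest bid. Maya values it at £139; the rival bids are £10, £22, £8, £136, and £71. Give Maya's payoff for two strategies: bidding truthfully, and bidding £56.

The highest competing bid is £136.
Bidding truthfully at £139: Maya has the top bid, wins, and pays the second-highest bid £136. Payoff = £139 − £136 = £3.
Bidding £56: the top bid is £136 (a rival), so Maya loses. Payoff = £0.
Deviating from a truthful bid can only lose payoff in a second-price auction — never gain.

(a) £3  (b) £0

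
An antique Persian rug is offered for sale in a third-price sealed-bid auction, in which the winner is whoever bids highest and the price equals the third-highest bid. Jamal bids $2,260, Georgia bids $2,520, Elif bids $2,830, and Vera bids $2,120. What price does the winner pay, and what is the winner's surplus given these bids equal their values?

The winner pays $2,260 for a surplus of $570.

Ordered from highest: Elif $2,830, then Georgia $2,520, then Jamal $2,260, then Vera $2,120.
Elif is the highest bidder, so Elif wins.
Under the third-price rule, the price is the third-highest bid: $2,260.
Surplus = $2,830 − $2,260 = $570.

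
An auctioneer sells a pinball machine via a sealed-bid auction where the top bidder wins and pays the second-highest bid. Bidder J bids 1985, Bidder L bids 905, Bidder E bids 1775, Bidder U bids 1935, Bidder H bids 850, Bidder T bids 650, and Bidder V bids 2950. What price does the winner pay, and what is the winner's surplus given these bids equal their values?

The winner pays 1985 for a surplus of 965.

Ordered from highest: Bidder V 2950; Bidder J 1985; Bidder U 1935; Bidder E 1775; Bidder L 905; Bidder H 850; Bidder T 650.
Bidder V is the highest bidder, so Bidder V wins.
Under the second-price rule, the price is the second-highest bid: 1985.
Surplus = 2950 − 1985 = 965.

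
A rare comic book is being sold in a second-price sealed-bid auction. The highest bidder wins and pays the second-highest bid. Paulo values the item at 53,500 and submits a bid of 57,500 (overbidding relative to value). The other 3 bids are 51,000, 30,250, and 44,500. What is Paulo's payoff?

Payoff = 2,500.

Highest competing bid: 51,000.
Paulo's bid 57,500 is the highest overall, so Paulo wins and pays the second-highest bid, 51,000.
Payoff = value − price = 53,500 − 51,000 = 2,500.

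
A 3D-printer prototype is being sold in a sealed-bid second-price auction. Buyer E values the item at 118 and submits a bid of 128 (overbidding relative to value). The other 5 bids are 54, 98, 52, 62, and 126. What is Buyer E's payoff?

-8

Highest competing bid: 126.
Buyer E's bid 128 is the highest overall, so Buyer E wins and pays the second-highest bid, 126.
Payoff = value − price = 118 − 126 = -8.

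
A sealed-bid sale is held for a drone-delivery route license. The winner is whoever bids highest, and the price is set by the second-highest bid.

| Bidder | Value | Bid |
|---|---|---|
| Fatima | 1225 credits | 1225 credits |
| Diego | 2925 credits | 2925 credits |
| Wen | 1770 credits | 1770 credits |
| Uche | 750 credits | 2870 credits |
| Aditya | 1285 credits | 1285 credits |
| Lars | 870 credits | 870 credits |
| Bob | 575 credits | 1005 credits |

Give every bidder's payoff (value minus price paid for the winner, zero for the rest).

Fatima 0 credits, Diego 55 credits, Wen 0 credits, Uche 0 credits, Aditya 0 credits, Lars 0 credits, Bob 0 credits.

Sorted high to low: Diego 2925 credits, then Uche 2870 credits, then Wen 1770 credits, then Aditya 1285 credits, then Fatima 1225 credits, then Bob 1005 credits, then Lars 870 credits.
Diego has the top bid and wins; the price is the second-highest bid, 2870 credits.
Diego's payoff = 2925 credits − 2870 credits = 55 credits. All other bidders lose, so their payoff is 0.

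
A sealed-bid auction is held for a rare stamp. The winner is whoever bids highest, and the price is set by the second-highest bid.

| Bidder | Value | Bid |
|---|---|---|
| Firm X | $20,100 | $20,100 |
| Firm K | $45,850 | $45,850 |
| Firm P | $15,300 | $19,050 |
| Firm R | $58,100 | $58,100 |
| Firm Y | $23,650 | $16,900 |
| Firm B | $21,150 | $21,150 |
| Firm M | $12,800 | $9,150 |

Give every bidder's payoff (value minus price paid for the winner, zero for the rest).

Ordered from highest: Firm R $58,100, then Firm K $45,850, then Firm B $21,150, then Firm X $20,100, then Firm P $19,050, then Firm Y $16,900, then Firm M $9,150.
Firm R has the top bid and wins; the price is the second-highest bid, $45,850.
Firm R's payoff = $58,100 − $45,850 = $12,250. All other bidders lose, so their payoff is 0.

Payoffs: Firm X $0, Firm K $0, Firm P $0, Firm R $12,250, Firm Y $0, Firm B $0, Firm M $0.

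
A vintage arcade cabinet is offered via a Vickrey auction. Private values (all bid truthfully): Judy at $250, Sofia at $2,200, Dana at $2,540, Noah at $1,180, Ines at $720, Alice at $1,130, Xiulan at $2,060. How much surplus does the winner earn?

Ranking the bids: Dana $2,540 > Sofia $2,200 > Xiulan $2,060 > Noah $1,180 > Alice $1,130 > Ines $720 > Judy $250.
Dana wins with the top bid and pays the second-highest, $2,200.
Surplus = $2,540 − $2,200 = $340.

Winner's surplus: $340.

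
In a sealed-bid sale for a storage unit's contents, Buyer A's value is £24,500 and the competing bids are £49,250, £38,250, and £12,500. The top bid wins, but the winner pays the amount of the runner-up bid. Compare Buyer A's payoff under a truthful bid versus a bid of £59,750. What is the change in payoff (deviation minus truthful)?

The highest competing bid is £49,250.
Bidding truthfully at £24,500: the top bid is £49,250 (a rival), so Buyer A loses. Payoff = £0.
Bidding £59,750: Buyer A has the top bid, wins, and pays the second-highest bid £49,250. Payoff = £24,500 − £49,250 = -£24,750.
Change = -£24,750 − £0 = -£24,750.

Payoff change: -£24,750.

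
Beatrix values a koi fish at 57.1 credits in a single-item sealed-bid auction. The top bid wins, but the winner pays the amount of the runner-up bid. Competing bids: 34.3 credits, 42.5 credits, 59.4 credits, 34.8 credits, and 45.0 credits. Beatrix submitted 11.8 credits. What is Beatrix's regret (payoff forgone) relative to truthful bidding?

The highest competing bid is 59.4 credits.
Bidding truthfully at 57.1 credits: the top bid is 59.4 credits (a rival), so Beatrix loses. Payoff = 0.0 credits.
Bidding 11.8 credits: the top bid is 59.4 credits (a rival), so Beatrix loses. Payoff = 0.0 credits.
Regret = truthful payoff − actual payoff = 0.0 credits − 0.0 credits = 0.0 credits.

Regret: 0.0 credits.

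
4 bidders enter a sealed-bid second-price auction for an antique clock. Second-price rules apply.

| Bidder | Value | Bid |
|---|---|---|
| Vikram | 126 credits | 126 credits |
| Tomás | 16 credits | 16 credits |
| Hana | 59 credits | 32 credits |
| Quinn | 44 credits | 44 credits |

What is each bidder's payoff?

Payoffs: Vikram 82 credits, Tomás 0 credits, Hana 0 credits, Quinn 0 credits.

Ranking the bids: Vikram 126 credits > Quinn 44 credits > Hana 32 credits > Tomás 16 credits.
Vikram has the top bid and wins; the price is the second-highest bid, 44 credits.
Vikram's payoff = 126 credits − 44 credits = 82 credits. All other bidders lose, so their payoff is 0.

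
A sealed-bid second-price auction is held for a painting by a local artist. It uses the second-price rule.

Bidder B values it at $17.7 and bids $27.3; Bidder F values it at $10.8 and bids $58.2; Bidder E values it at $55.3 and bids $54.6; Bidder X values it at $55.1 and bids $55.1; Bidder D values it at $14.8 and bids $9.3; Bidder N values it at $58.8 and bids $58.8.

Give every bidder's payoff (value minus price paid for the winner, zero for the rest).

Sorted high to low: Bidder N $58.8; Bidder F $58.2; Bidder X $55.1; Bidder E $54.6; Bidder B $27.3; Bidder D $9.3.
Bidder N has the top bid and wins; the price is the second-highest bid, $58.2.
Bidder N's payoff = $58.8 − $58.2 = $0.6. All other bidders lose, so their payoff is 0.

Payoffs: Bidder B $0.0, Bidder F $0.0, Bidder E $0.0, Bidder X $0.0, Bidder D $0.0, Bidder N $0.6.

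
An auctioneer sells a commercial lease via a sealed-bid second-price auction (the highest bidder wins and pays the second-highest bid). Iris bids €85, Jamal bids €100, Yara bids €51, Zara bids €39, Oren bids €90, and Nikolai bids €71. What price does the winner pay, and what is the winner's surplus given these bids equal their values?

Price €90; surplus €10.

Ranking the bids: Jamal €100; Oren €90; Iris €85; Nikolai €71; Yara €51; Zara €39.
Jamal is the highest bidder, so Jamal wins.
Under the second-price rule, the price is the second-highest bid: €90.
Surplus = €100 − €90 = €10.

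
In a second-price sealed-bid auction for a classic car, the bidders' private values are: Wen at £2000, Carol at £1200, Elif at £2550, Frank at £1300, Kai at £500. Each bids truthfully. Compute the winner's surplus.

Bids in descending order: Elif £2550; Wen £2000; Frank £1300; Carol £1200; Kai £500.
Elif wins with the top bid and pays the second-highest, £2000.
Surplus = £2550 − £2000 = £550.

Winner's surplus: £550.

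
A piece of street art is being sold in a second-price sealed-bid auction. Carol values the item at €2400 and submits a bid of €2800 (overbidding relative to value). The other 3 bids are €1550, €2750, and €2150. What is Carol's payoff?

Highest competing bid: €2750.
Carol's bid €2800 is the highest overall, so Carol wins and pays the second-highest bid, €2750.
Payoff = value − price = €2400 − €2750 = -€350.

Payoff = -€350.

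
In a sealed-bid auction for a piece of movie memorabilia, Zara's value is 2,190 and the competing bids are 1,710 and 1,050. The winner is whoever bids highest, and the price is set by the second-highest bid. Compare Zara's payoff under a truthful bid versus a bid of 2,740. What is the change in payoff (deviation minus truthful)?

Change in payoff: 0.

The highest competing bid is 1,710.
Bidding truthfully at 2,190: Zara has the top bid, wins, and pays the second-highest bid 1,710. Payoff = 2,190 − 1,710 = 480.
Bidding 2,740: Zara has the top bid, wins, and pays the second-highest bid 1,710. Payoff = 2,190 − 1,710 = 480.
Change = 480 − 480 = 0.
The bid only affects whether you win, not the price — here both bids land on the same side of the top rival bid, so the deviation is payoff-neutral.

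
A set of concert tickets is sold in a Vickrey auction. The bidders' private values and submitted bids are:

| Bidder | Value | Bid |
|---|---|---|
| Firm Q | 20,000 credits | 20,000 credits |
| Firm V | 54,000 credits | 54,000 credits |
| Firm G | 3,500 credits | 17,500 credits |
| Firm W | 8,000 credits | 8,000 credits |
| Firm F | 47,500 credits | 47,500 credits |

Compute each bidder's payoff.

Bids in descending order: Firm V 54,000 credits > Firm F 47,500 credits > Firm Q 20,000 credits > Firm G 17,500 credits > Firm W 8,000 credits.
Firm V has the top bid and wins; the price is the second-highest bid, 47,500 credits.
Firm V's payoff = 54,000 credits − 47,500 credits = 6,500 credits. All other bidders lose, so their payoff is 0.

Payoffs: Firm Q 0 credits, Firm V 6,500 credits, Firm G 0 credits, Firm W 0 credits, Firm F 0 credits.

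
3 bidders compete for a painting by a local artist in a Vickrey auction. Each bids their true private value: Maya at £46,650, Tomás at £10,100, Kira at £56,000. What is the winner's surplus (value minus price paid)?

Winner's surplus: £9,350.

Sorted high to low: Kira £56,000; Maya £46,650; Tomás £10,100.
Kira wins with the top bid and pays the second-highest, £46,650.
Surplus = £56,000 − £46,650 = £9,350.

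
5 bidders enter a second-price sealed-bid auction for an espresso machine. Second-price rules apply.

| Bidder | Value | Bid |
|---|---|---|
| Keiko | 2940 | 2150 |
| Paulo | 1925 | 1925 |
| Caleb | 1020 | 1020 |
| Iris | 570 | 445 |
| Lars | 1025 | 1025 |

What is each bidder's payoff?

Keiko 1015, Paulo 0, Caleb 0, Iris 0, Lars 0.

Ranking the bids: Keiko 2150, then Paulo 1925, then Lars 1025, then Caleb 1020, then Iris 445.
Keiko has the top bid and wins; the price is the second-highest bid, 1925.
Keiko's payoff = 2940 − 1925 = 1015. All other bidders lose, so their payoff is 0.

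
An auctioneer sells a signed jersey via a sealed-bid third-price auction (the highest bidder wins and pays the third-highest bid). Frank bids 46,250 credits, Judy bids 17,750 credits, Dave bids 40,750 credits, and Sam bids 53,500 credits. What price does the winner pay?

Sorted high to low: Sam 53,500 credits > Frank 46,250 credits > Dave 40,750 credits > Judy 17,750 credits.
Sam is the highest bidder, so Sam wins.
Under the third-price rule, the price is the third-highest bid: 40,750 credits.

Price paid: 40,750 credits.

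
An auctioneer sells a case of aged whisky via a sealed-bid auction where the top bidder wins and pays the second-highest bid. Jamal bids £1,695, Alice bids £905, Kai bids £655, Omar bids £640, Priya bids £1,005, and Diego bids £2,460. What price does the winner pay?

Bids in descending order: Diego £2,460; Jamal £1,695; Priya £1,005; Alice £905; Kai £655; Omar £640.
Diego is the highest bidder, so Diego wins.
Under the second-price rule, the price is the second-highest bid: £1,695.

£1,695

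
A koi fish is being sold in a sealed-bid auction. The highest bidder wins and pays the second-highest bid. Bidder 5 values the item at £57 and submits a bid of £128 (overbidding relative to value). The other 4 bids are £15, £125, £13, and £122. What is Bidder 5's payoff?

The bidder's payoff: -£68.

Highest competing bid: £125.
Bidder 5's bid £128 is the highest overall, so Bidder 5 wins and pays the second-highest bid, £125.
Payoff = value − price = £57 − £125 = -£68.
Overbidding won the item at a price above value — truthful bidding would have avoided this loss.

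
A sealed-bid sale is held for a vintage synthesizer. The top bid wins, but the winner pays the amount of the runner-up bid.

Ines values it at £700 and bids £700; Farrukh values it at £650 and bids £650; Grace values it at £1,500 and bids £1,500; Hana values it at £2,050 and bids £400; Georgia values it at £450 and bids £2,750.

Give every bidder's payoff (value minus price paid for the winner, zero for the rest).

Sorted high to low: Georgia £2,750, then Grace £1,500, then Ines £700, then Farrukh £650, then Hana £400.
Georgia has the top bid and wins; the price is the second-highest bid, £1,500.
Georgia's payoff = £450 − £1,500 = -£1,050. All other bidders lose, so their payoff is 0.

Payoffs: Ines £0, Farrukh £0, Grace £0, Hana £0, Georgia -£1,050.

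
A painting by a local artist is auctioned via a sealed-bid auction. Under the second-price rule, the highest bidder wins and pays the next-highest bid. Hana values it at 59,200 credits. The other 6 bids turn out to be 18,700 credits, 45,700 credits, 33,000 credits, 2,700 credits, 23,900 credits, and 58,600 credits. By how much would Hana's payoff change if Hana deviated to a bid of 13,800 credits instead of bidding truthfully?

The highest competing bid is 58,600 credits.
Bidding truthfully at 59,200 credits: Hana has the top bid, wins, and pays the second-highest bid 58,600 credits. Payoff = 59,200 credits − 58,600 credits = 600 credits.
Bidding 13,800 credits: the top bid is 58,600 credits (a rival), so Hana loses. Payoff = 0 credits.
Change = 0 credits − 600 credits = -600 credits.

Change in payoff: -600 credits.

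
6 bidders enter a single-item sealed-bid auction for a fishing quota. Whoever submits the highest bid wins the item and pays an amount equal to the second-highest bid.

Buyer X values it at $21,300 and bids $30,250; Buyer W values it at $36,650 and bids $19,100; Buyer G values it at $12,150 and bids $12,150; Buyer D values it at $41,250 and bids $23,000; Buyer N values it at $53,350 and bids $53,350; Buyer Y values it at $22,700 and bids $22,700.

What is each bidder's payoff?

Ranking the bids: Buyer N $53,350; Buyer X $30,250; Buyer D $23,000; Buyer Y $22,700; Buyer W $19,100; Buyer G $12,150.
Buyer N has the top bid and wins; the price is the second-highest bid, $30,250.
Buyer N's payoff = $53,350 − $30,250 = $23,100. All other bidders lose, so their payoff is 0.

Buyer X $0, Buyer W $0, Buyer G $0, Buyer D $0, Buyer N $23,100, Buyer Y $0.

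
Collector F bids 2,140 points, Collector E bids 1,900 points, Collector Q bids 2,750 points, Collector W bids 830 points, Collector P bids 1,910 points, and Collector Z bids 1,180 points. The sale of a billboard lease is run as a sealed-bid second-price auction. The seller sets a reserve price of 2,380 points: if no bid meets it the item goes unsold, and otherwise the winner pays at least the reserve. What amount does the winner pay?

Ranking the bids: Collector Q 2,750 points, then Collector F 2,140 points, then Collector P 1,910 points, then Collector E 1,900 points, then Collector Z 1,180 points, then Collector W 830 points.
Collector Q has the highest bid, so Collector Q wins.
The second-highest bid is 2,140 points, but the reserve 2,380 points is higher, so the price is the reserve.

2,380 points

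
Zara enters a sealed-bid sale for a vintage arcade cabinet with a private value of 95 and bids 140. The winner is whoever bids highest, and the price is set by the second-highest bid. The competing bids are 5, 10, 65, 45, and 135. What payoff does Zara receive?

Highest competing bid: 135.
Zara's bid 140 is the highest overall, so Zara wins and pays the second-highest bid, 135.
Payoff = value − price = 95 − 135 = -40.
Overbidding won the item at a price above value — truthful bidding would have avoided this loss.

Payoff = -40.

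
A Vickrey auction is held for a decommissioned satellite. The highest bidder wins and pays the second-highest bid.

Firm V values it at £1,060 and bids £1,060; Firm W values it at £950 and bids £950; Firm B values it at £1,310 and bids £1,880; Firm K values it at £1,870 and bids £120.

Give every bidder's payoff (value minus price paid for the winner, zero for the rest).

Payoffs: Firm V £0, Firm W £0, Firm B £250, Firm K £0.

Bids in descending order: Firm B £1,880 > Firm V £1,060 > Firm W £950 > Firm K £120.
Firm B has the top bid and wins; the price is the second-highest bid, £1,060.
Firm B's payoff = £1,310 − £1,060 = £250. All other bidders lose, so their payoff is 0.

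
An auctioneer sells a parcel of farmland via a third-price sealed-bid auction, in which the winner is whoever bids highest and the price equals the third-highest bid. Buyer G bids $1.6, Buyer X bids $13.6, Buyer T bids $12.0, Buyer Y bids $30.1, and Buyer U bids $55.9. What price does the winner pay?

Price paid: $13.6.

Bids in descending order: Buyer U $55.9; Buyer Y $30.1; Buyer X $13.6; Buyer T $12.0; Buyer G $1.6.
Buyer U is the highest bidder, so Buyer U wins.
Under the third-price rule, the price is the third-highest bid: $13.6.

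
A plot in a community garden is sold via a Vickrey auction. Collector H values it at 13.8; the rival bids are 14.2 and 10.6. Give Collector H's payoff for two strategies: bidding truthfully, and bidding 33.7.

The highest competing bid is 14.2.
Bidding truthfully at 13.8: the top bid is 14.2 (a rival), so Collector H loses. Payoff = 0.0.
Bidding 33.7: Collector H has the top bid, wins, and pays the second-highest bid 14.2. Payoff = 13.8 − 14.2 = -0.4.
Deviating from a truthful bid can only lose payoff in a second-price auction — never gain.

Truthful: 0.0; alternative: -0.4.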